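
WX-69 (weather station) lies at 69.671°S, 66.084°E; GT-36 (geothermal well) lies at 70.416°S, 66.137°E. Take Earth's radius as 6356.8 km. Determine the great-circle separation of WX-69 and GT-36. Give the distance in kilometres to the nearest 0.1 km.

Δφ = -0.7450°,  Δλ = 0.0530°
a = sin²(Δφ/2) + cos φ₁ cos φ₂ sin²(Δλ/2) = 0.000042
c = 2·arcsin(√a) = 0.013007 rad = 0.7452°
d = R·c = 6356.8 × 0.013007 = 82.7 km

82.7 km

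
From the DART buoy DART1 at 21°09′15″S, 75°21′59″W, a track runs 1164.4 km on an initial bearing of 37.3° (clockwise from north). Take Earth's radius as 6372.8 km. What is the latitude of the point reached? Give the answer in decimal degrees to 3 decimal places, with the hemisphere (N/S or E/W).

12.713°S

DART1: φ = -21.15417°, λ = -75.36639°
δ = d/R = 1164.4/6372.8 = 0.182714 rad
φ₂ = arcsin(sin φ₁ cos δ + cos φ₁ sin δ cos θ)
   = arcsin(-0.36088·0.98335 + 0.93261·0.18170·0.79547) = -12.71342°
λ₂ = λ₁ + atan2(sin θ sin δ cos φ₁, cos δ − sin φ₁ sin φ₂) = -68.88532°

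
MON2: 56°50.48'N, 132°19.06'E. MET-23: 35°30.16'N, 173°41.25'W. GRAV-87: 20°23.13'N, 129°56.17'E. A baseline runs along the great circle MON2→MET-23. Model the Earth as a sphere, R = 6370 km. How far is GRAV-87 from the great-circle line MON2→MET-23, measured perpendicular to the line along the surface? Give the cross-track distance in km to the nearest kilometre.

4049 km

MON2: φ = +56.84133°, λ = +132.31767°
MET-23: φ = +35.50267°, λ = -173.68750°
GRAV-87: φ = +20.38550°, λ = +129.93617°
δ₁₃ = central angle MON2→GRAV-87 = 0.637019 rad  (haversine)
θ₁₃ = bearing MON2→GRAV-87 = 183.755°,  θ₁₂ = bearing MON2→MET-23 = 97.183°
dₓₜ = R·arcsin(sin δ₁₃ · sin(θ₁₃ − θ₁₂)) = 6370·arcsin(0.59480·sin(86.572°)) = 4049.382 km
|dₓₜ| = 4049.382 km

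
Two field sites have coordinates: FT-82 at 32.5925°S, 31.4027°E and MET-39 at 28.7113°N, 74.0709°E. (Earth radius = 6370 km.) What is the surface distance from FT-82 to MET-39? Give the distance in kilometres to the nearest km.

8168 km

Δφ = 61.3038°,  Δλ = 42.6682°
a = sin²(Δφ/2) + cos φ₁ cos φ₂ sin²(Δλ/2) = 0.357719
c = 2·arcsin(√a) = 1.282247 rad = 73.4673°
d = R·c = 6370 × 1.282247 = 8167.9 km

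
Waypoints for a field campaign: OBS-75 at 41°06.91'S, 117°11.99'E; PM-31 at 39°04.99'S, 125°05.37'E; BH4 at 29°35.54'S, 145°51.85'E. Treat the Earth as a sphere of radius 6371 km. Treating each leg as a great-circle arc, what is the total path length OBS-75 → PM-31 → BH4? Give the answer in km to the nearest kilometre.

2880 km

OBS-75: φ = -41.11517°, λ = +117.19983°
PM-31: φ = -39.08317°, λ = +125.08950°
BH4: φ = -29.59233°, λ = +145.86417°
OBS-75→PM-31: c = 0.111093 rad, d = 707.77 km
PM-31→BH4: c = 0.340983 rad, d = 2172.40 km
Total = 707.77 + 2172.40 = 2880.17 km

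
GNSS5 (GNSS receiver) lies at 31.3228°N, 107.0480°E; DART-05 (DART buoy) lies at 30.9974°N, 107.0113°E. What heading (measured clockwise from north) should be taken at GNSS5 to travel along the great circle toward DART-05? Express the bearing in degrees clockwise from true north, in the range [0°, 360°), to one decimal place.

185.5°

Δλ = -0.0367°
y = sin Δλ · cos φ₂ = -0.000549
x = cos φ₁ sin φ₂ − sin φ₁ cos φ₂ cos Δλ = -0.005679
θ = atan2(y, x) = -174.4778° → 185.5222° (mod 360°)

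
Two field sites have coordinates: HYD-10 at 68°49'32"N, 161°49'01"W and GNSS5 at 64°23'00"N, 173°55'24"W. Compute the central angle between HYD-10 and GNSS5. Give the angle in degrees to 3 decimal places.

6.525°

HYD-10: φ = +68.82556°, λ = -161.81694°
GNSS5: φ = +64.38333°, λ = -173.92333°
Δφ = -4.4422°,  Δλ = -12.1064°
a = sin²(Δφ/2) + cos φ₁ cos φ₂ sin²(Δλ/2) = 0.003239
c = 2·arcsin(√a) = 0.113879 rad = 6.5248°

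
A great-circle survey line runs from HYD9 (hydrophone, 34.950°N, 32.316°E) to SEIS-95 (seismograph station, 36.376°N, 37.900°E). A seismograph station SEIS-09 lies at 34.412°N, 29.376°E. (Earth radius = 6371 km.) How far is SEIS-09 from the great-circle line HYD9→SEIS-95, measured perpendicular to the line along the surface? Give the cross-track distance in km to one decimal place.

δ₁₃ = central angle HYD9→SEIS-09 = 0.043226 rad  (haversine)
θ₁₃ = bearing HYD9→SEIS-09 = 258.294°,  θ₁₂ = bearing HYD9→SEIS-95 = 70.936°
dₓₜ = R·arcsin(sin δ₁₃ · sin(θ₁₃ − θ₁₂)) = 6371·arcsin(0.04321·sin(187.358°)) = -35.259 km
|dₓₜ| = 35.259 km

35.3 km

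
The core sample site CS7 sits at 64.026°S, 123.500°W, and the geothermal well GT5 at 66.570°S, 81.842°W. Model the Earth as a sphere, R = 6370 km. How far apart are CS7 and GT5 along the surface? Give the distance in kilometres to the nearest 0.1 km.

1918.7 km

Δφ = -2.5440°,  Δλ = 41.6580°
a = sin²(Δφ/2) + cos φ₁ cos φ₂ sin²(Δλ/2) = 0.022511
c = 2·arcsin(√a) = 0.301213 rad = 17.2583°
d = R·c = 6370 × 0.301213 = 1918.7 km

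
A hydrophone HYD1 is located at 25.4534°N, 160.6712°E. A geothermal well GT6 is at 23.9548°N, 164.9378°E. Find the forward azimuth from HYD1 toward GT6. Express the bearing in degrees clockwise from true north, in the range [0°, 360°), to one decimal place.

110.2°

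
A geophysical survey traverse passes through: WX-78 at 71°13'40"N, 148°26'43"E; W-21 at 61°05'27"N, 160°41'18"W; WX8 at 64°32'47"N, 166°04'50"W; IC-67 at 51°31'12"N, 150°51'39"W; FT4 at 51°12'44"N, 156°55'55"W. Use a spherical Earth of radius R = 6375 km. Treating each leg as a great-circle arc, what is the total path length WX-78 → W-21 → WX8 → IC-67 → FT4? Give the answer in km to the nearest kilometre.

5040 km

WX-78: φ = +71.22778°, λ = +148.44528°
W-21: φ = +61.09083°, λ = -160.68833°
WX8: φ = +64.54639°, λ = -166.08056°
IC-67: φ = +51.52000°, λ = -150.86083°
FT4: φ = +51.21222°, λ = -156.93194°
WX-78→W-21: c = 0.384448 rad, d = 2450.86 km
W-21→WX8: c = 0.074011 rad, d = 471.82 km
WX8→IC-67: c = 0.265785 rad, d = 1694.38 km
IC-67→FT4: c = 0.066354 rad, d = 423.01 km
Total = 2450.86 + 471.82 + 1694.38 + 423.01 = 5040.06 km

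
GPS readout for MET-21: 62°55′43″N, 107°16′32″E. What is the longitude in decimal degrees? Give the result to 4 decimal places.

107.2756°E

107° + 16′/60 + 32″/3600 = 107 + 0.26667 + 0.00889 = 107.2756°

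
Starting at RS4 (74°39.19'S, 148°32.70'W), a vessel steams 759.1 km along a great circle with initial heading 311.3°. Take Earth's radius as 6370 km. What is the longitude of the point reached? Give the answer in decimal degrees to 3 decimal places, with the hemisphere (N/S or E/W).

163.328°W

RS4: φ = -74.65317°, λ = -148.54500°
δ = d/R = 759.1/6370 = 0.119168 rad
φ₂ = arcsin(sin φ₁ cos δ + cos φ₁ sin δ cos θ)
   = arcsin(-0.96434·0.99291 + 0.26466·0.11889·0.66000) = -69.51037°
λ₂ = λ₁ + atan2(sin θ sin δ cos φ₁, cos δ − sin φ₁ sin φ₂) = -163.32793°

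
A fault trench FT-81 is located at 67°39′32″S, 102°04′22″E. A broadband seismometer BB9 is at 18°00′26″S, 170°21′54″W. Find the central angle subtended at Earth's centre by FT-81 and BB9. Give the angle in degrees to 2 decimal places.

FT-81: φ = -67.65889°, λ = +102.07278°
BB9: φ = -18.00722°, λ = -170.36500°
Δφ = 49.6517°,  Δλ = 87.5622°
a = sin²(Δφ/2) + cos φ₁ cos φ₂ sin²(Δλ/2) = 0.349346
c = 2·arcsin(√a) = 1.264732 rad = 72.4638°

72.46°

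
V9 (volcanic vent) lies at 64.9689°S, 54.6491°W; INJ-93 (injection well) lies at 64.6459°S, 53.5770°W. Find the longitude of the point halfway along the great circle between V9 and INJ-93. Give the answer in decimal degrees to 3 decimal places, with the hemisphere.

Bx = cos φ₂ cos Δλ = 0.428136,  By = cos φ₂ sin Δλ = 0.008012
φₘ = atan2(sin φ₁ + sin φ₂, √((cos φ₁ + Bx)² + By²)) = -64.80837°
λₘ = λ₁ + atan2(By, cos φ₁ + Bx) = -54.10984°

54.110°W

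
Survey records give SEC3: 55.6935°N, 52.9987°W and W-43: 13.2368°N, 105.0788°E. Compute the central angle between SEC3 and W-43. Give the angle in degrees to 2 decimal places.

Δφ = -42.4567°,  Δλ = 158.0775°
a = sin²(Δφ/2) + cos φ₁ cos φ₂ sin²(Δλ/2) = 0.659915
c = 2·arcsin(√a) = 1.896347 rad = 108.6527°

108.65°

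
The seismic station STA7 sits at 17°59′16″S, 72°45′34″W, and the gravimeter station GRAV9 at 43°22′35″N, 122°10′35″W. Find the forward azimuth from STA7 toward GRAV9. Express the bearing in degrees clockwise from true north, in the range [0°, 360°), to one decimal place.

STA7: φ = -17.98778°, λ = -72.75944°
GRAV9: φ = +43.37639°, λ = -122.17639°
Δλ = -49.4169°
y = sin Δλ · cos φ₂ = -0.552022
x = cos φ₁ sin φ₂ − sin φ₁ cos φ₂ cos Δλ = 0.799244
θ = atan2(y, x) = -34.6321° → 325.3679° (mod 360°)

325.4°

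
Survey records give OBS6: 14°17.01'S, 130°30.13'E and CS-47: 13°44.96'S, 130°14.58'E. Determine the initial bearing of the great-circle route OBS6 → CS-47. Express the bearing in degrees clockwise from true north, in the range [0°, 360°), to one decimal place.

334.8°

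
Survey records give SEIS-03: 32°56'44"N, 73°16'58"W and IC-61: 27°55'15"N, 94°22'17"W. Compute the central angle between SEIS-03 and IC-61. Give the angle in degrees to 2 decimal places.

18.83°

SEIS-03: φ = +32.94556°, λ = -73.28278°
IC-61: φ = +27.92083°, λ = -94.37139°
Δφ = -5.0247°,  Δλ = -21.0886°
a = sin²(Δφ/2) + cos φ₁ cos φ₂ sin²(Δλ/2) = 0.026753
c = 2·arcsin(√a) = 0.328600 rad = 18.8274°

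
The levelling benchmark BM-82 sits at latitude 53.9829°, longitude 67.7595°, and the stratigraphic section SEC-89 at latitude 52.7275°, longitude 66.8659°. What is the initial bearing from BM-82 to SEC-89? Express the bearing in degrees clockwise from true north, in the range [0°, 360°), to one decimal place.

Δλ = -0.8936°
y = sin Δλ · cos φ₂ = -0.009445
x = cos φ₁ sin φ₂ − sin φ₁ cos φ₂ cos Δλ = -0.021850
θ = atan2(y, x) = -156.6228° → 203.3772° (mod 360°)

203.4°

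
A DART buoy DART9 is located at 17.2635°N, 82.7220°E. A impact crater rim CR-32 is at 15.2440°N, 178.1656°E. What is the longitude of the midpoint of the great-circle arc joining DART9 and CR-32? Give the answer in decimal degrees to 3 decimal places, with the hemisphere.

130.768°E

Bx = cos φ₂ cos Δλ = -0.091528,  By = cos φ₂ sin Δλ = 0.960464
φₘ = atan2(sin φ₁ + sin φ₂, √((cos φ₁ + Bx)² + By²)) = 23.43034°
λₘ = λ₁ + atan2(By, cos φ₁ + Bx) = 130.76760°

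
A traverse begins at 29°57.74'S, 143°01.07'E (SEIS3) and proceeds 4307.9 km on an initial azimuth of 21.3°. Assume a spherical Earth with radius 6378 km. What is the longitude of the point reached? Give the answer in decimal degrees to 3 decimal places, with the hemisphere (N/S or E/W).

156.234°E

SEIS3: φ = -29.96233°, λ = +143.01783°
δ = d/R = 4307.9/6378 = 0.675431 rad
φ₂ = arcsin(sin φ₁ cos δ + cos φ₁ sin δ cos θ)
   = arcsin(-0.49943·0.78044 + 0.86635·0.62523·0.93169) = 6.59777°
λ₂ = λ₁ + atan2(sin θ sin δ cos φ₁, cos δ − sin φ₁ sin φ₂) = 156.23433°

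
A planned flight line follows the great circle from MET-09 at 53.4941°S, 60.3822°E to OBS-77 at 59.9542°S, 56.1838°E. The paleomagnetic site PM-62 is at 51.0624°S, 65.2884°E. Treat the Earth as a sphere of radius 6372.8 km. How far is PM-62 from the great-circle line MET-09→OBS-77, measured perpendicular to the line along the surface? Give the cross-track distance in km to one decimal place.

δ₁₃ = central angle MET-09→PM-62 = 0.067398 rad  (haversine)
θ₁₃ = bearing MET-09→PM-62 = 52.950°,  θ₁₂ = bearing MET-09→OBS-77 = 197.885°
dₓₜ = R·arcsin(sin δ₁₃ · sin(θ₁₃ − θ₁₂)) = 6372.8·arcsin(0.06735·sin(-144.935°)) = -246.632 km
|dₓₜ| = 246.632 km

246.6 km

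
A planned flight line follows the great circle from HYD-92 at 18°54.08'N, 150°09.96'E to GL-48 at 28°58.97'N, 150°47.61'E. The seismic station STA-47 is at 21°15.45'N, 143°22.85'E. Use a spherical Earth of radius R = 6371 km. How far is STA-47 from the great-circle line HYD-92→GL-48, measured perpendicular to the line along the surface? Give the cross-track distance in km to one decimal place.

HYD-92: φ = +18.90133°, λ = +150.16600°
GL-48: φ = +28.98283°, λ = +150.79350°
STA-47: φ = +21.25750°, λ = +143.38083°
δ₁₃ = central angle HYD-92→STA-47 = 0.118567 rad  (haversine)
θ₁₃ = bearing HYD-92→STA-47 = 291.434°,  θ₁₂ = bearing HYD-92→GL-48 = 3.132°
dₓₜ = R·arcsin(sin δ₁₃ · sin(θ₁₃ − θ₁₂)) = 6371·arcsin(0.11829·sin(288.301°)) = -717.012 km
|dₓₜ| = 717.012 km

717.0 km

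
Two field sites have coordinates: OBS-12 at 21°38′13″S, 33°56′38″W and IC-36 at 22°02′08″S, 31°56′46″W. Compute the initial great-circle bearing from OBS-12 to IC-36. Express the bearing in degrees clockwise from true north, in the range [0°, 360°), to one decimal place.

OBS-12: φ = -21.63694°, λ = -33.94389°
IC-36: φ = -22.03556°, λ = -31.94611°
Δλ = 1.9978°
y = sin Δλ · cos φ₂ = 0.032314
x = cos φ₁ sin φ₂ − sin φ₁ cos φ₂ cos Δλ = -0.007165
θ = atan2(y, x) = 102.5015° → 102.5015° (mod 360°)

102.5°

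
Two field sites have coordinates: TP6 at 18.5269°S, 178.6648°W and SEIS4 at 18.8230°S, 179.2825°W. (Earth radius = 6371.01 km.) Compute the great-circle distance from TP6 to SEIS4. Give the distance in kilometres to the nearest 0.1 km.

72.9 km

Δφ = -0.2961°,  Δλ = -0.6177°
a = sin²(Δφ/2) + cos φ₁ cos φ₂ sin²(Δλ/2) = 0.000033
c = 2·arcsin(√a) = 0.011446 rad = 0.6558°
d = R·c = 6371.01 × 0.011446 = 72.9 km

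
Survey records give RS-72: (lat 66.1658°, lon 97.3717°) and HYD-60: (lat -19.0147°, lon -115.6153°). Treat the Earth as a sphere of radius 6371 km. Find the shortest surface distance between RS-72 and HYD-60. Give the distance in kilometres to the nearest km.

14256 km

Δφ = -85.1805°,  Δλ = 147.0130°
a = sin²(Δφ/2) + cos φ₁ cos φ₂ sin²(Δλ/2) = 0.809240
c = 2·arcsin(√a) = 2.237603 rad = 128.2052°
d = R·c = 6371 × 2.237603 = 14255.8 km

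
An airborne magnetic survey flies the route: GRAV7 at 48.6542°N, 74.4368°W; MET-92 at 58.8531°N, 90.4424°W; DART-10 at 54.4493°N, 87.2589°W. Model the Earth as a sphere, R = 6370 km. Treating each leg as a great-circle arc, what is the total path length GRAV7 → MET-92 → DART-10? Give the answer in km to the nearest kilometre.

GRAV7→MET-92: c = 0.241612 rad, d = 1539.07 km
MET-92→DART-10: c = 0.082685 rad, d = 526.70 km
Total = 1539.07 + 526.70 = 2065.77 km

2066 km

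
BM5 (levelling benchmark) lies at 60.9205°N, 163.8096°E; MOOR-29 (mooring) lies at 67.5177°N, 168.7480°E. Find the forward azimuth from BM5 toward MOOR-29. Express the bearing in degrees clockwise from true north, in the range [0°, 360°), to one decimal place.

15.8°

Δλ = 4.9384°
y = sin Δλ · cos φ₂ = 0.032919
x = cos φ₁ sin φ₂ − sin φ₁ cos φ₂ cos Δλ = 0.116129
θ = atan2(y, x) = 15.8262° → 15.8262° (mod 360°)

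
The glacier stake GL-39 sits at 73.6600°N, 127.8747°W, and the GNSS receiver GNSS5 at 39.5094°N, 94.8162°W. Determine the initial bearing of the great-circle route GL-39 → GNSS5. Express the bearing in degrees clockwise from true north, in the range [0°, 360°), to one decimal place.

Δλ = 33.0585°
y = sin Δλ · cos φ₂ = 0.420860
x = cos φ₁ sin φ₂ − sin φ₁ cos φ₂ cos Δλ = -0.441517
θ = atan2(y, x) = 136.3721° → 136.3721° (mod 360°)

136.4°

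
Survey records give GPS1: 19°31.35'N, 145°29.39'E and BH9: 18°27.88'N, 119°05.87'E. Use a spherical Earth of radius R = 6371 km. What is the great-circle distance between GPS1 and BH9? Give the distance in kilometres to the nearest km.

2775 km

GPS1: φ = +19.52250°, λ = +145.48983°
BH9: φ = +18.46467°, λ = +119.09783°
Δφ = -1.0578°,  Δλ = -26.3920°
a = sin²(Δφ/2) + cos φ₁ cos φ₂ sin²(Δλ/2) = 0.046674
c = 2·arcsin(√a) = 0.435516 rad = 24.9532°
d = R·c = 6371 × 0.435516 = 2774.7 km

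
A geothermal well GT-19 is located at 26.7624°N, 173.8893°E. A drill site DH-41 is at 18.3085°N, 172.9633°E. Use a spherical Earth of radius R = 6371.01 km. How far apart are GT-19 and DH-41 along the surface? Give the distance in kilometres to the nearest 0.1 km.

944.8 km

Δφ = -8.4539°,  Δλ = -0.9260°
a = sin²(Δφ/2) + cos φ₁ cos φ₂ sin²(Δλ/2) = 0.005488
c = 2·arcsin(√a) = 0.148300 rad = 8.4969°
d = R·c = 6371.01 × 0.148300 = 944.8 km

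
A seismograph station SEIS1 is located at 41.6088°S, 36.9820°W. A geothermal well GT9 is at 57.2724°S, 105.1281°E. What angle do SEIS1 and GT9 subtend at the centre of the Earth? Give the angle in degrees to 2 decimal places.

Δφ = -15.6636°,  Δλ = 142.1101°
a = sin²(Δφ/2) + cos φ₁ cos φ₂ sin²(Δλ/2) = 0.380199
c = 2·arcsin(√a) = 1.328840 rad = 76.1369°

76.14°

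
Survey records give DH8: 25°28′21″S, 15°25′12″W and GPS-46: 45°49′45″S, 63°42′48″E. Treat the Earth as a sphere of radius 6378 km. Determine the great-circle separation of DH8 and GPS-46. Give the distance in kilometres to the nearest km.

7204 km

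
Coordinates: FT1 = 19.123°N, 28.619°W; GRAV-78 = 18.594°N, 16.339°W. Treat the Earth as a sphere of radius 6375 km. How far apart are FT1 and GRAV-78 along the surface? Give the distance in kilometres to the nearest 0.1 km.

1294.1 km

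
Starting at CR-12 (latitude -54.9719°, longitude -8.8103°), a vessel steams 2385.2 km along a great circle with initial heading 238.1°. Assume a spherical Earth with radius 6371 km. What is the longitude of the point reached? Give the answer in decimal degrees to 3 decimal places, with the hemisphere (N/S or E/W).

48.359°W

δ = d/R = 2385.2/6371 = 0.374384 rad
φ₂ = arcsin(sin φ₁ cos δ + cos φ₁ sin δ cos θ)
   = arcsin(-0.81887·0.93073 + 0.57398·0.36570·-0.52844) = -60.81749°
λ₂ = λ₁ + atan2(sin θ sin δ cos φ₁, cos δ − sin φ₁ sin φ₂) = -48.35918°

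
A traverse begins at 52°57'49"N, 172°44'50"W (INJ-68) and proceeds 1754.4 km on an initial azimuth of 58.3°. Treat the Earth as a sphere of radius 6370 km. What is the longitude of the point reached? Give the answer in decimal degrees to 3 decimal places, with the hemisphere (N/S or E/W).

146.320°W

INJ-68: φ = +52.96361°, λ = -172.74722°
δ = d/R = 1754.4/6370 = 0.275416 rad
φ₂ = arcsin(sin φ₁ cos δ + cos φ₁ sin δ cos θ)
   = arcsin(0.79825·0.96231 + 0.60232·0.27195·0.52547) = 58.67597°
λ₂ = λ₁ + atan2(sin θ sin δ cos φ₁, cos δ − sin φ₁ sin φ₂) = -146.32015°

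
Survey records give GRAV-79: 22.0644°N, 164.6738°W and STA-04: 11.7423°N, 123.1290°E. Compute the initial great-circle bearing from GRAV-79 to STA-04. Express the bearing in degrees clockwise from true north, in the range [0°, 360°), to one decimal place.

274.7°

Δλ = -72.1972°
y = sin Δλ · cos φ₂ = -0.932189
x = cos φ₁ sin φ₂ − sin φ₁ cos φ₂ cos Δλ = 0.076158
θ = atan2(y, x) = -85.3294° → 274.6706° (mod 360°)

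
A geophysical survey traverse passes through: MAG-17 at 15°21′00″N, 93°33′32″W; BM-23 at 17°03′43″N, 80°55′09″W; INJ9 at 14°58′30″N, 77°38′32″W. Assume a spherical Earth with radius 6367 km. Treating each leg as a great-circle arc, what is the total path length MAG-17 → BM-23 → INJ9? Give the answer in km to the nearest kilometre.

MAG-17: φ = +15.35000°, λ = -93.55889°
BM-23: φ = +17.06194°, λ = -80.91917°
INJ9: φ = +14.97500°, λ = -77.64222°
MAG-17→BM-23: c = 0.213893 rad, d = 1361.85 km
BM-23→INJ9: c = 0.065941 rad, d = 419.85 km
Total = 1361.85 + 419.85 = 1781.70 km

1782 km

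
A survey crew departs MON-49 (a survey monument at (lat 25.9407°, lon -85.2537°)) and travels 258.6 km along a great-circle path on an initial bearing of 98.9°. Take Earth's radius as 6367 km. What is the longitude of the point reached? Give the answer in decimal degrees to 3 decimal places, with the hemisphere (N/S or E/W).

82.705°W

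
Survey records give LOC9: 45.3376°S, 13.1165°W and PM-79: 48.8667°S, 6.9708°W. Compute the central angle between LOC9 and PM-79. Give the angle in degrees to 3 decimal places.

5.470°

Δφ = -3.5291°,  Δλ = 6.1457°
a = sin²(Δφ/2) + cos φ₁ cos φ₂ sin²(Δλ/2) = 0.002277
c = 2·arcsin(√a) = 0.095470 rad = 5.4700°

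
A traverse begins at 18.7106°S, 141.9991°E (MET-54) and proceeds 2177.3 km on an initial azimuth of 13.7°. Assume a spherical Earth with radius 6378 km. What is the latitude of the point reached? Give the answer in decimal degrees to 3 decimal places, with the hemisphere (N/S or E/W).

0.332°N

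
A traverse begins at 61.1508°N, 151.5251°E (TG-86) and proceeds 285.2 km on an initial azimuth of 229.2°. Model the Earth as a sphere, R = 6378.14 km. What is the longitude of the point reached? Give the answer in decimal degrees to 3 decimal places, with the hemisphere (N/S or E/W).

δ = d/R = 285.2/6378.14 = 0.044715 rad
φ₂ = arcsin(sin φ₁ cos δ + cos φ₁ sin δ cos θ)
   = arcsin(0.87589·0.99900 + 0.48251·0.04470·-0.65342) = 59.42050°
λ₂ = λ₁ + atan2(sin θ sin δ cos φ₁, cos δ − sin φ₁ sin φ₂) = 147.71131°

147.711°E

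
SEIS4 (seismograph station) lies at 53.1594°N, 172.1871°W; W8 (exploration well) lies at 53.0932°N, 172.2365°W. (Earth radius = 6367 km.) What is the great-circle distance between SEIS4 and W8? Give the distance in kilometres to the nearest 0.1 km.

8.1 km

Δφ = -0.0662°,  Δλ = -0.0494°
a = sin²(Δφ/2) + cos φ₁ cos φ₂ sin²(Δλ/2) = 0.000000
c = 2·arcsin(√a) = 0.001266 rad = 0.0725°
d = R·c = 6367 × 0.001266 = 8.1 km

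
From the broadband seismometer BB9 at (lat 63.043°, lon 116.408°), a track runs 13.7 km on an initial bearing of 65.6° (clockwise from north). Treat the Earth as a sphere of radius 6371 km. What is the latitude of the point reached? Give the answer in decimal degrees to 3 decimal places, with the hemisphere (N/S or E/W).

63.094°N

δ = d/R = 13.7/6371 = 0.002150 rad
φ₂ = arcsin(sin φ₁ cos δ + cos φ₁ sin δ cos θ)
   = arcsin(0.89135·1.00000 + 0.45332·0.00215·0.41310) = 63.09368°
λ₂ = λ₁ + atan2(sin θ sin δ cos φ₁, cos δ − sin φ₁ sin φ₂) = 116.65594°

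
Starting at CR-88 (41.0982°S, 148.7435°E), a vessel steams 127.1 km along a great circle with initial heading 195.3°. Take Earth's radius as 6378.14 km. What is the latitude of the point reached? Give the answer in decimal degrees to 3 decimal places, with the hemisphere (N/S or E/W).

δ = d/R = 127.1/6378.14 = 0.019927 rad
φ₂ = arcsin(sin φ₁ cos δ + cos φ₁ sin δ cos θ)
   = arcsin(-0.65735·0.99980 + 0.75358·0.01993·-0.96456) = -42.19878°
λ₂ = λ₁ + atan2(sin θ sin δ cos φ₁, cos δ − sin φ₁ sin φ₂) = 148.33684°

42.199°S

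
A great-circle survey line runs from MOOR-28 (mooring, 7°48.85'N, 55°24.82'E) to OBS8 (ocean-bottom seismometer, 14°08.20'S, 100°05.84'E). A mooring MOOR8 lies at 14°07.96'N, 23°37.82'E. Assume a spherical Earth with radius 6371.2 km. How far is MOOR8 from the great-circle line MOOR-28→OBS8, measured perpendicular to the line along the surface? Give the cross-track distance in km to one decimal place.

696.6 km

MOOR-28: φ = +7.81417°, λ = +55.41367°
OBS8: φ = -14.13667°, λ = +100.09733°
MOOR8: φ = +14.13267°, λ = +23.63033°
δ₁₃ = central angle MOOR-28→MOOR8 = 0.555076 rad  (haversine)
θ₁₃ = bearing MOOR-28→MOOR8 = 284.261°,  θ₁₂ = bearing MOOR-28→OBS8 = 116.212°
dₓₜ = R·arcsin(sin δ₁₃ · sin(θ₁₃ − θ₁₂)) = 6371.2·arcsin(0.52701·sin(168.050°)) = 696.642 km
|dₓₜ| = 696.642 km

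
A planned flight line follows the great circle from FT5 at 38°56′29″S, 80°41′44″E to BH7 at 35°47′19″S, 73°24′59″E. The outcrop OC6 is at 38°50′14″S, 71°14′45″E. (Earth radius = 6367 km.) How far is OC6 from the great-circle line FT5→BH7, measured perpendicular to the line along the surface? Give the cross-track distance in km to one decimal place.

FT5: φ = -38.94139°, λ = +80.69556°
BH7: φ = -35.78861°, λ = +73.41639°
OC6: φ = -38.83722°, λ = +71.24583°
δ₁₃ = central angle FT5→OC6 = 0.128329 rad  (haversine)
θ₁₃ = bearing FT5→OC6 = 267.839°,  θ₁₂ = bearing FT5→BH7 = 296.341°
dₓₜ = R·arcsin(sin δ₁₃ · sin(θ₁₃ − θ₁₂)) = 6367·arcsin(0.12798·sin(-28.502°)) = -389.076 km
|dₓₜ| = 389.076 km

389.1 km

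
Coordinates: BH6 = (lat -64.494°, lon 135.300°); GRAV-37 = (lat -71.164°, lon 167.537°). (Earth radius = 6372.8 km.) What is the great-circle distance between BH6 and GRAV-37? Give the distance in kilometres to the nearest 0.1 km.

1517.0 km

Δφ = -6.6700°,  Δλ = 32.2370°
a = sin²(Δφ/2) + cos φ₁ cos φ₂ sin²(Δλ/2) = 0.014100
c = 2·arcsin(√a) = 0.238046 rad = 13.6390°
d = R·c = 6372.8 × 0.238046 = 1517.0 km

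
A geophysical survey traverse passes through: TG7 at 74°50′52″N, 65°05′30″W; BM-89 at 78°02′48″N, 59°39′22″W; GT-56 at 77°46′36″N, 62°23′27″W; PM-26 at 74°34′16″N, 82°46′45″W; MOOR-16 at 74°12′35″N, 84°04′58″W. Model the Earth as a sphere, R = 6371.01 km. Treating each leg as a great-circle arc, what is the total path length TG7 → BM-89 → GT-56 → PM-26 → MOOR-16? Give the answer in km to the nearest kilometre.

1152 km

TG7: φ = +74.84778°, λ = -65.09167°
BM-89: φ = +78.04667°, λ = -59.65611°
GT-56: φ = +77.77667°, λ = -62.39083°
PM-26: φ = +74.57111°, λ = -82.77917°
MOOR-16: φ = +74.20972°, λ = -84.08278°
TG7→BM-89: c = 0.060035 rad, d = 382.49 km
BM-89→GT-56: c = 0.011049 rad, d = 70.40 km
GT-56→PM-26: c = 0.100972 rad, d = 643.30 km
PM-26→MOOR-16: c = 0.008790 rad, d = 56.00 km
Total = 382.49 + 70.40 + 643.30 + 56.00 = 1152.18 km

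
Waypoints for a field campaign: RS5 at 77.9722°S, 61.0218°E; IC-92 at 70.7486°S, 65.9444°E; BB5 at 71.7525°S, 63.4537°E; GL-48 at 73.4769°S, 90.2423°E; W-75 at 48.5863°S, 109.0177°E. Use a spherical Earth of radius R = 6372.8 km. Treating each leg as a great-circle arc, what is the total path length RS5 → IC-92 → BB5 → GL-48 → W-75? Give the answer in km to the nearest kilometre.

4778 km

RS5→IC-92: c = 0.128075 rad, d = 816.20 km
IC-92→BB5: c = 0.022407 rad, d = 142.80 km
BB5→GL-48: c = 0.141613 rad, d = 902.47 km
GL-48→W-75: c = 0.457630 rad, d = 2916.38 km
Total = 816.20 + 142.80 + 902.47 + 2916.38 = 4777.85 km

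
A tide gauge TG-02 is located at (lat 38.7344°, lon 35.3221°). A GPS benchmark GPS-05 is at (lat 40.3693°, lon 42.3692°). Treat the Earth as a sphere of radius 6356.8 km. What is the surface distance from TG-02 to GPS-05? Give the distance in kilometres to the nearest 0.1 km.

629.3 km

Δφ = 1.6349°,  Δλ = 7.0471°
a = sin²(Δφ/2) + cos φ₁ cos φ₂ sin²(Δλ/2) = 0.002448
c = 2·arcsin(√a) = 0.099002 rad = 5.6724°
d = R·c = 6356.8 × 0.099002 = 629.3 km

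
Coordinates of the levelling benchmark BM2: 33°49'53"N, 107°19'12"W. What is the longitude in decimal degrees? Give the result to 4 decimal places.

107.3200°W

107° + 19′/60 + 12″/3600 = 107 + 0.31667 + 0.00333 = 107.3200°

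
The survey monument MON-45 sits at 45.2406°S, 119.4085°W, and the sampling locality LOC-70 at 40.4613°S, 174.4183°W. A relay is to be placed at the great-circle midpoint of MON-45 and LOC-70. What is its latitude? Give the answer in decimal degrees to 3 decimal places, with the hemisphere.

46.279°S

Bx = cos φ₂ cos Δλ = 0.436296,  By = cos φ₂ sin Δλ = -0.623322
φₘ = atan2(sin φ₁ + sin φ₂, √((cos φ₁ + Bx)² + By²)) = -46.27879°
λₘ = λ₁ + atan2(By, cos φ₁ + Bx) = -148.06814°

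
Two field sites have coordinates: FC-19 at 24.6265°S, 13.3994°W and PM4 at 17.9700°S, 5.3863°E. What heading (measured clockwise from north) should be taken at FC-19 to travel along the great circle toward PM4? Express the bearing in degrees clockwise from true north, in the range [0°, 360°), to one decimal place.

72.8°

Δλ = 18.7857°
y = sin Δλ · cos φ₂ = 0.306320
x = cos φ₁ sin φ₂ − sin φ₁ cos φ₂ cos Δλ = 0.094802
θ = atan2(y, x) = 72.8035° → 72.8035° (mod 360°)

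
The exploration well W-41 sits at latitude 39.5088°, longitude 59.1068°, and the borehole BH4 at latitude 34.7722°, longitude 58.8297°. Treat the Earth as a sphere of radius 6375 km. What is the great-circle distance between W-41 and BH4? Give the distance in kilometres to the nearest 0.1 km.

Δφ = -4.7366°,  Δλ = -0.2771°
a = sin²(Δφ/2) + cos φ₁ cos φ₂ sin²(Δλ/2) = 0.001711
c = 2·arcsin(√a) = 0.082759 rad = 4.7417°
d = R·c = 6375 × 0.082759 = 527.6 km

527.6 km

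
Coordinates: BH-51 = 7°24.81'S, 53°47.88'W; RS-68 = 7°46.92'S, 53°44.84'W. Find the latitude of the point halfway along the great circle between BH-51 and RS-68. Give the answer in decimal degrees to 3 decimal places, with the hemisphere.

BH-51: φ = -7.41350°, λ = -53.79800°
RS-68: φ = -7.78200°, λ = -53.74733°
Bx = cos φ₂ cos Δλ = 0.990790,  By = cos φ₂ sin Δλ = 0.000876
φₘ = atan2(sin φ₁ + sin φ₂, √((cos φ₁ + Bx)² + By²)) = -7.59775°
λₘ = λ₁ + atan2(By, cos φ₁ + Bx) = -53.77268°

7.598°S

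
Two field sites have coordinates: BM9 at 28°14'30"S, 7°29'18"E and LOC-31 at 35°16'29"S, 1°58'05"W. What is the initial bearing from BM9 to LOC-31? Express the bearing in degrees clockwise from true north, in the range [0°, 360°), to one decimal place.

BM9: φ = -28.24167°, λ = +7.48833°
LOC-31: φ = -35.27472°, λ = -1.96806°
Δλ = -9.4564°
y = sin Δλ · cos φ₂ = -0.134131
x = cos φ₁ sin φ₂ − sin φ₁ cos φ₂ cos Δλ = -0.127692
θ = atan2(y, x) = -133.5912° → 226.4088° (mod 360°)

226.4°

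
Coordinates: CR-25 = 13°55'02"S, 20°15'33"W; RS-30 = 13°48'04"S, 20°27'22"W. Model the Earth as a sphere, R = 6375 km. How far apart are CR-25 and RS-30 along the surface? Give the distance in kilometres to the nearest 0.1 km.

CR-25: φ = -13.91722°, λ = -20.25917°
RS-30: φ = -13.80111°, λ = -20.45611°
Δφ = 0.1161°,  Δλ = -0.1969°
a = sin²(Δφ/2) + cos φ₁ cos φ₂ sin²(Δλ/2) = 0.000004
c = 2·arcsin(√a) = 0.003904 rad = 0.2237°
d = R·c = 6375 × 0.003904 = 24.9 km

24.9 km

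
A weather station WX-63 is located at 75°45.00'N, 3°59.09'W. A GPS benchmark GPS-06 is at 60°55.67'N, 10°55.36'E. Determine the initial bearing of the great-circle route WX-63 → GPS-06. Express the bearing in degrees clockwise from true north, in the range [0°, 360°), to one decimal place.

152.5°

WX-63: φ = +75.75000°, λ = -3.98483°
GPS-06: φ = +60.92783°, λ = +10.92267°
Δλ = 14.9075°
y = sin Δλ · cos φ₂ = 0.125005
x = cos φ₁ sin φ₂ − sin φ₁ cos φ₂ cos Δλ = -0.239968
θ = atan2(y, x) = 152.4840° → 152.4840° (mod 360°)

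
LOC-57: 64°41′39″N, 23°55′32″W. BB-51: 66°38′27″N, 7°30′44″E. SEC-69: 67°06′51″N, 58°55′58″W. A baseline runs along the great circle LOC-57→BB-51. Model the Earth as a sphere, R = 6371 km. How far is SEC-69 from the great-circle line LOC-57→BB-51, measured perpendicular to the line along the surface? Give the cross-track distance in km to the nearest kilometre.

1178 km

LOC-57: φ = +64.69417°, λ = -23.92556°
BB-51: φ = +66.64083°, λ = +7.51222°
SEC-69: φ = +67.11417°, λ = -58.93278°
δ₁₃ = central angle LOC-57→SEC-69 = 0.249512 rad  (haversine)
θ₁₃ = bearing LOC-57→SEC-69 = 295.378°,  θ₁₂ = bearing LOC-57→BB-51 = 67.281°
dₓₜ = R·arcsin(sin δ₁₃ · sin(θ₁₃ − θ₁₂)) = 6371·arcsin(0.24693·sin(228.097°)) = -1177.586 km
|dₓₜ| = 1177.586 km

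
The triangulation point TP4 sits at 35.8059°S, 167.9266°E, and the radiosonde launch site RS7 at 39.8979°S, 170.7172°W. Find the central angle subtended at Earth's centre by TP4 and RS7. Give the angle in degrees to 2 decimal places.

17.31°

Δφ = -4.0920°,  Δλ = 21.3562°
a = sin²(Δφ/2) + cos φ₁ cos φ₂ sin²(Δλ/2) = 0.022636
c = 2·arcsin(√a) = 0.302054 rad = 17.3064°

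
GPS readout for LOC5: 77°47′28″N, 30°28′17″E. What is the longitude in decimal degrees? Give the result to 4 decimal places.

30° + 28′/60 + 17″/3600 = 30 + 0.46667 + 0.00472 = 30.4714°

30.4714°E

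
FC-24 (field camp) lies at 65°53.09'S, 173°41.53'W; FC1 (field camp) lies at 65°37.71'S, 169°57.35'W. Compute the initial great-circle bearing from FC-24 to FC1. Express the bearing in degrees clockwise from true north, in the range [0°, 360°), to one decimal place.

82.2°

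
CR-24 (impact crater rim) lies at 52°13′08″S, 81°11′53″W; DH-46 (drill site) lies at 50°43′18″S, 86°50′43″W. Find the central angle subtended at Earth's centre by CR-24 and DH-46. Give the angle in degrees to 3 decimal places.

3.822°

CR-24: φ = -52.21889°, λ = -81.19806°
DH-46: φ = -50.72167°, λ = -86.84528°
Δφ = 1.4972°,  Δλ = -5.6472°
a = sin²(Δφ/2) + cos φ₁ cos φ₂ sin²(Δλ/2) = 0.001112
c = 2·arcsin(√a) = 0.066703 rad = 3.8218°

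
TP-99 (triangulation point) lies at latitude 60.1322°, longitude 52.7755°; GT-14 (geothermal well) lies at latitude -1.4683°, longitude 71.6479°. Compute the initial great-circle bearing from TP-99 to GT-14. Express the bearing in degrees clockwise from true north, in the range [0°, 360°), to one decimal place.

158.8°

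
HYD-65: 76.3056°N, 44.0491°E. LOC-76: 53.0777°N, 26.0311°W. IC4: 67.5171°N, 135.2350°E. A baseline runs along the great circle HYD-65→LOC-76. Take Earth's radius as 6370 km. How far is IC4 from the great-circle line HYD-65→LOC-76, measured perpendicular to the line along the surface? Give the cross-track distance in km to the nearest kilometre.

1412 km

δ₁₃ = central angle HYD-65→IC4 = 0.460449 rad  (haversine)
θ₁₃ = bearing HYD-65→IC4 = 59.363°,  θ₁₂ = bearing HYD-65→LOC-76 = 269.027°
dₓₜ = R·arcsin(sin δ₁₃ · sin(θ₁₃ − θ₁₂)) = 6370·arcsin(0.44435·sin(-209.664°)) = 1412.409 km
|dₓₜ| = 1412.409 km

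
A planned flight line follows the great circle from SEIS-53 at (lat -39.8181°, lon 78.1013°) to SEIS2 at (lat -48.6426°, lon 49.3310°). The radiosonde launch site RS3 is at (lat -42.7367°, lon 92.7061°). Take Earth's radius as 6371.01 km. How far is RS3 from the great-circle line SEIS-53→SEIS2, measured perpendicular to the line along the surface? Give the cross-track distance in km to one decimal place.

998.5 km

δ₁₃ = central angle SEIS-53→RS3 = 0.197937 rad  (haversine)
θ₁₃ = bearing SEIS-53→RS3 = 109.646°,  θ₁₂ = bearing SEIS-53→SEIS2 = 237.112°
dₓₜ = R·arcsin(sin δ₁₃ · sin(θ₁₃ − θ₁₂)) = 6371.01·arcsin(0.19665·sin(-127.466°)) = -998.474 km
|dₓₜ| = 998.474 km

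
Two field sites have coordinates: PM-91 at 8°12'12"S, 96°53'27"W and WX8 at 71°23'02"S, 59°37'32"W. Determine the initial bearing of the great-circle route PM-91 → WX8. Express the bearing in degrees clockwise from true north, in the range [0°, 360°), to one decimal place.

PM-91: φ = -8.20333°, λ = -96.89083°
WX8: φ = -71.38389°, λ = -59.62556°
Δλ = 37.2653°
y = sin Δλ · cos φ₂ = 0.193293
x = cos φ₁ sin φ₂ − sin φ₁ cos φ₂ cos Δλ = -0.901732
θ = atan2(y, x) = 167.9013° → 167.9013° (mod 360°)

167.9°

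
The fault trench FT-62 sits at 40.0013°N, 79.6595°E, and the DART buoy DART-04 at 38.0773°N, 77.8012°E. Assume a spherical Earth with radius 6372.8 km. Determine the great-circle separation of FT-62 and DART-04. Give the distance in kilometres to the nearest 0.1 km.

267.5 km

Δφ = -1.9240°,  Δλ = -1.8583°
a = sin²(Δφ/2) + cos φ₁ cos φ₂ sin²(Δλ/2) = 0.000440
c = 2·arcsin(√a) = 0.041977 rad = 2.4051°
d = R·c = 6372.8 × 0.041977 = 267.5 km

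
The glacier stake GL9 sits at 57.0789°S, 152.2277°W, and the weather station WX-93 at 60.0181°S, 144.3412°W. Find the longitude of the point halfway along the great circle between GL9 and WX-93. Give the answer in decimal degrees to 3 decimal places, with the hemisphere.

148.450°W

Bx = cos φ₂ cos Δλ = 0.495000,  By = cos φ₂ sin Δλ = 0.068568
φₘ = atan2(sin φ₁ + sin φ₂, √((cos φ₁ + Bx)² + By²)) = -58.60881°
λₘ = λ₁ + atan2(By, cos φ₁ + Bx) = -148.45011°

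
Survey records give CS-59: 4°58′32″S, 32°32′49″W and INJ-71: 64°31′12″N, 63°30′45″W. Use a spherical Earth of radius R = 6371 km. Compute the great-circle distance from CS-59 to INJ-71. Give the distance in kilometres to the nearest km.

8138 km

CS-59: φ = -4.97556°, λ = -32.54694°
INJ-71: φ = +64.52000°, λ = -63.51250°
Δφ = 69.4956°,  Δλ = -30.9656°
a = sin²(Δφ/2) + cos φ₁ cos φ₂ sin²(Δλ/2) = 0.355401
c = 2·arcsin(√a) = 1.277407 rad = 73.1900°
d = R·c = 6371 × 1.277407 = 8138.4 km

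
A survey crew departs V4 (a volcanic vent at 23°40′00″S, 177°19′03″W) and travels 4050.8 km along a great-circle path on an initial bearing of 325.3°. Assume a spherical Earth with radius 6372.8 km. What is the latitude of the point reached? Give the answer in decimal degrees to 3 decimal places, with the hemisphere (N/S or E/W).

7.125°N

V4: φ = -23.66667°, λ = -177.31750°
δ = d/R = 4050.8/6372.8 = 0.635639 rad
φ₂ = arcsin(sin φ₁ cos δ + cos φ₁ sin δ cos θ)
   = arcsin(-0.40141·0.80469 + 0.91590·0.59369·0.82214) = 7.12494°
λ₂ = λ₁ + atan2(sin θ sin δ cos φ₁, cos δ − sin φ₁ sin φ₂) = 162.76866°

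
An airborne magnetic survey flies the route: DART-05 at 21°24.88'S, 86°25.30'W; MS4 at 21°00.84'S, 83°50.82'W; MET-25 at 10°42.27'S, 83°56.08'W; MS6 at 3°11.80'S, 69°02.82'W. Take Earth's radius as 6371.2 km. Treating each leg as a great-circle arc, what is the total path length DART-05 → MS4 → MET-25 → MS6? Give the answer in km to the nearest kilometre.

3259 km

DART-05: φ = -21.41467°, λ = -86.42167°
MS4: φ = -21.01400°, λ = -83.84700°
MET-25: φ = -10.70450°, λ = -83.93467°
MS6: φ = -3.19667°, λ = -69.04700°
DART-05→MS4: c = 0.042470 rad, d = 270.59 km
MS4→MET-25: c = 0.179941 rad, d = 1146.44 km
MET-25→MS6: c = 0.289124 rad, d = 1842.07 km
Total = 270.59 + 1146.44 + 1842.07 = 3259.09 km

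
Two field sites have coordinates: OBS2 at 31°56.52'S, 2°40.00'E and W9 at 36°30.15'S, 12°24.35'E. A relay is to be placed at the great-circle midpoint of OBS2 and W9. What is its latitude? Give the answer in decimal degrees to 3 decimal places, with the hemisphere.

OBS2: φ = -31.94200°, λ = +2.66667°
W9: φ = -36.50250°, λ = +12.40583°
Bx = cos φ₂ cos Δλ = 0.792246,  By = cos φ₂ sin Δλ = 0.135979
φₘ = atan2(sin φ₁ + sin φ₂, √((cos φ₁ + Bx)² + By²)) = -34.31859°
λₘ = λ₁ + atan2(By, cos φ₁ + Bx) = 7.40405°

34.319°S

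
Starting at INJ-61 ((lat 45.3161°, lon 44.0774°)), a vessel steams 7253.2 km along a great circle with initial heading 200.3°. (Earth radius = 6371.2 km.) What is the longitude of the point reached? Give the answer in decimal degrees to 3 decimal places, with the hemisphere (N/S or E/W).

δ = d/R = 7253.2/6371.2 = 1.138435 rad
φ₂ = arcsin(sin φ₁ cos δ + cos φ₁ sin δ cos θ)
   = arcsin(0.71100·0.41902 + 0.70319·0.90798·-0.93789) = -17.51229°
λ₂ = λ₁ + atan2(sin θ sin δ cos φ₁, cos δ − sin φ₁ sin φ₂) = 24.78921°

24.789°E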